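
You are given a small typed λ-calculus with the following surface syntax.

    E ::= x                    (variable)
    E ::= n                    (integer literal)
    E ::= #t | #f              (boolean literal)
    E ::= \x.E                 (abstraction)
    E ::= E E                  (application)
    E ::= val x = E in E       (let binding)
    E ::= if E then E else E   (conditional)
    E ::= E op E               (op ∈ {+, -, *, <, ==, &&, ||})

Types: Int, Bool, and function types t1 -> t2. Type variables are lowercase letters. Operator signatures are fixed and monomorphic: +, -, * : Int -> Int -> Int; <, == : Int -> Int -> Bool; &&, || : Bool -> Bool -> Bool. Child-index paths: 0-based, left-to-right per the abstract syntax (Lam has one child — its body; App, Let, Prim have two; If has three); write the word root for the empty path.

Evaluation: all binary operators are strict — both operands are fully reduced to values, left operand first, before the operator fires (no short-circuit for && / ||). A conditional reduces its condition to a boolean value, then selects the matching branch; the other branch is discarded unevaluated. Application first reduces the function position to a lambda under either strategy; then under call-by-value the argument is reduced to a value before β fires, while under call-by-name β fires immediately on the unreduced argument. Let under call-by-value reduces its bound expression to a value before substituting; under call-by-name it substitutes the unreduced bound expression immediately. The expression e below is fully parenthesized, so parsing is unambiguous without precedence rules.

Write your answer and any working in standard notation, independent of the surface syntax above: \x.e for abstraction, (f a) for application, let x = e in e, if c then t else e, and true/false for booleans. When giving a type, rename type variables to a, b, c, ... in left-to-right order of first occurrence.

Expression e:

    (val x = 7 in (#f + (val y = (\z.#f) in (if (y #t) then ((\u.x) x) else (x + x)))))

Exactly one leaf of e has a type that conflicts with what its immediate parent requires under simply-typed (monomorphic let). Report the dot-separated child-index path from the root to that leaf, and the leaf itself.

Answer: 1.0 : false

Working:
let x : Int
  unify Bool ~ Int
  FAIL: mismatch Bool ~ Int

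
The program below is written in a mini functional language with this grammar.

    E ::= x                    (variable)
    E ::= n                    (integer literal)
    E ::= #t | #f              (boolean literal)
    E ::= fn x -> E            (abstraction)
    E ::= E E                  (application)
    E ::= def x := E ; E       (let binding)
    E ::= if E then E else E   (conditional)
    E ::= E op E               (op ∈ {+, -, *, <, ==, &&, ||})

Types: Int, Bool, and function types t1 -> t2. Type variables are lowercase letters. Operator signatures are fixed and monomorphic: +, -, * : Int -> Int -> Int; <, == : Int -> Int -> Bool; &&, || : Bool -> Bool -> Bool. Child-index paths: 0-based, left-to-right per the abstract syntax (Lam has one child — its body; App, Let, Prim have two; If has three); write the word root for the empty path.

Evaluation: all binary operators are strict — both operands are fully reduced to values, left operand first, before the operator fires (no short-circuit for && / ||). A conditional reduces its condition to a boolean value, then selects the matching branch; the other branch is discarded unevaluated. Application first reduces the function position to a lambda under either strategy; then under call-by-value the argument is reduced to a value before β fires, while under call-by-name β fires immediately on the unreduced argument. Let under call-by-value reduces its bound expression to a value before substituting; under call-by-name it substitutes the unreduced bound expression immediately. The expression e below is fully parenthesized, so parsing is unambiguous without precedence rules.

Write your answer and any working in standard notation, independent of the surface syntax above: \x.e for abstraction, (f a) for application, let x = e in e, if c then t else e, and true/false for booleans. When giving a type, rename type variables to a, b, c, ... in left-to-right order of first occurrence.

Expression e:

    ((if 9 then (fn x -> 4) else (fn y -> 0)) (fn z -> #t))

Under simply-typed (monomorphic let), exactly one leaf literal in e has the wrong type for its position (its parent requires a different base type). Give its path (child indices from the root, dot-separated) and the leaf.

Trace:
  unify Int ~ Bool
  FAIL: mismatch Int ~ Bool

Answer: 0.0 : 9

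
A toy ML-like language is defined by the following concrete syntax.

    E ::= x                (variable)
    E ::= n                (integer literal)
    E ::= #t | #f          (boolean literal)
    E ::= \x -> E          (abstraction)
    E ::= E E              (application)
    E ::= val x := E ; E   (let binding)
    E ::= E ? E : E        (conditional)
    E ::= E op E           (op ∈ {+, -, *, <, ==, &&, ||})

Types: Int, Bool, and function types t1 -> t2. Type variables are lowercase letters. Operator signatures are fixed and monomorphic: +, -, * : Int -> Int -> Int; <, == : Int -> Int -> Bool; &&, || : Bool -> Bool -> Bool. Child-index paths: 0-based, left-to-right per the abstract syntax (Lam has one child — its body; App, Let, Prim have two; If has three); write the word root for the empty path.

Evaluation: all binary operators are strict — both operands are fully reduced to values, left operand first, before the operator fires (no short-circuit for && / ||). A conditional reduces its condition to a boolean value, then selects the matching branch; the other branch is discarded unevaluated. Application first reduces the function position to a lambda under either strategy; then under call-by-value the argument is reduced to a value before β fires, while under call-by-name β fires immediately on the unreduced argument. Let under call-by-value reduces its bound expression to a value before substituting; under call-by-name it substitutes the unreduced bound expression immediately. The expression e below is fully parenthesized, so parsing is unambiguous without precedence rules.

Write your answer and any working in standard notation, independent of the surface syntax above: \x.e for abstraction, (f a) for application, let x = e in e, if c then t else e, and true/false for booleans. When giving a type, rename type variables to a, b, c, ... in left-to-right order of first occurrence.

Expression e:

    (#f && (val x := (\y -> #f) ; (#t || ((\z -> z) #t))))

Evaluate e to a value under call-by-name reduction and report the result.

Answer: false

Derivation:
step 0: (false && (let x = (\y.false) in (true || ((\z.z) true))))
step 1: [let@1] (false && (true || ((\z.z) true)))
step 2: [beta@1.1] (false && (true || true))
step 3: [delta@1] (false && true)
step 4: [delta@root] false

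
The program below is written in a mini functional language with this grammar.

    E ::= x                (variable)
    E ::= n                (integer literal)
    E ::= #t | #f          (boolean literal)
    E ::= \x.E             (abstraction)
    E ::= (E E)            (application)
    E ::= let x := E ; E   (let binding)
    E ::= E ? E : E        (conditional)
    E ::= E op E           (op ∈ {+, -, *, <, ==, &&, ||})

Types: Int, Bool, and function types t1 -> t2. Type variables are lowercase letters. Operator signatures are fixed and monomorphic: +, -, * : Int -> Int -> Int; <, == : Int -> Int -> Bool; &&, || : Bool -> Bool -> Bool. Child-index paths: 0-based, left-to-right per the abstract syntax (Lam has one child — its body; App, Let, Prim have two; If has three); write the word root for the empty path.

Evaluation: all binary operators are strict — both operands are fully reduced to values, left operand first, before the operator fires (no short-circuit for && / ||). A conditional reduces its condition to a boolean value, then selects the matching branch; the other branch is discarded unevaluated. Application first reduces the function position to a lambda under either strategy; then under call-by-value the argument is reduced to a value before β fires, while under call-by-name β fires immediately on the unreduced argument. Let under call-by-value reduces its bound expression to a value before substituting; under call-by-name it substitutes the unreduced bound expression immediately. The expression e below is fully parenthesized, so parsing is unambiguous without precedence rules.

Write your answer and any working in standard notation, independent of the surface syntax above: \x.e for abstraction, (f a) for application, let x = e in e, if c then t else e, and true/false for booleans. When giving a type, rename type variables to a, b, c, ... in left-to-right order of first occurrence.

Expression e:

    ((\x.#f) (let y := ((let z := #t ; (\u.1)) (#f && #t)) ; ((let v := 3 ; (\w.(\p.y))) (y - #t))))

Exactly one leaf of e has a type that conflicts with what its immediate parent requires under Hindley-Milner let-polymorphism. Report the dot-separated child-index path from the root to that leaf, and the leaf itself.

Answer: 1.1.1.1 : true

Trace:
\x._ : a -> Bool
let z : Bool
\u._ : b -> Int
  unify Bool ~ Bool
  unify Bool ~ Bool
  unify b -> Int ~ Bool -> c
  unify b ~ Bool
  unify Int ~ c
_ _ : Int
let y : Int
let v : Int
y : Int
\p._ : e -> Int
\w._ : d -> e -> Int
y : Int
  unify Int ~ Int
  unify Bool ~ Int
  FAIL: mismatch Bool ~ Int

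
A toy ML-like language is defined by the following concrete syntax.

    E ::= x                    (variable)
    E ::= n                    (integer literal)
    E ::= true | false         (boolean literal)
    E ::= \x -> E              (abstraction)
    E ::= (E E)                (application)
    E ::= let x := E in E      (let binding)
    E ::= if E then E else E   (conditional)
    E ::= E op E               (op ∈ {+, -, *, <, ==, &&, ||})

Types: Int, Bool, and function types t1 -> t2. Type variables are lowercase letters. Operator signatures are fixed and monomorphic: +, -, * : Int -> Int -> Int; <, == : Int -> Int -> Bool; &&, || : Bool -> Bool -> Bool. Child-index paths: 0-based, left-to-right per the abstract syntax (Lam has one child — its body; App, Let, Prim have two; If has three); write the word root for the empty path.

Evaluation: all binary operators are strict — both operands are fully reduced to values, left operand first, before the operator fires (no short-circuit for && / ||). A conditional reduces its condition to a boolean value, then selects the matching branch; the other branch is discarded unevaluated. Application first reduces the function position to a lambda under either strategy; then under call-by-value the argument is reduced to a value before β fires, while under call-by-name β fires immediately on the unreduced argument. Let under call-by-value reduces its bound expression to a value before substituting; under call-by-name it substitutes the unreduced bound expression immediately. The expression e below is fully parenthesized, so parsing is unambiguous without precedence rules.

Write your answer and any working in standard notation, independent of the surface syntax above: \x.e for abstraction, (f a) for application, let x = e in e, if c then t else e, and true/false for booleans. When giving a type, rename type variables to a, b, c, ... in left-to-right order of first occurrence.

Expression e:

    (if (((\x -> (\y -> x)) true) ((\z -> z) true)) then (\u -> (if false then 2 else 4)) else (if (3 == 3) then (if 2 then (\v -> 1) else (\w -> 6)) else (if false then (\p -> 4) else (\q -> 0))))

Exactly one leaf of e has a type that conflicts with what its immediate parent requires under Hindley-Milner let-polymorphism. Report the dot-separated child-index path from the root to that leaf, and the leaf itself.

Derivation:
x : a
\y._ : b -> a
\x._ : a -> b -> a
  unify a -> b -> a ~ Bool -> c
  unify a ~ Bool
  unify b -> Bool ~ c
_ _ : b -> Bool
z : d
\z._ : d -> d
  unify d -> d ~ Bool -> e
  unify d ~ Bool
  unify Bool ~ e
_ _ : Bool
  unify b -> Bool ~ Bool -> f
  unify b ~ Bool
  unify Bool ~ f
_ _ : Bool
  unify Bool ~ Bool
  unify Bool ~ Bool
  unify Int ~ Int
\u._ : g -> Int
  unify Int ~ Int
  unify Int ~ Int
  unify Bool ~ Bool
  unify Int ~ Bool
  FAIL: mismatch Int ~ Bool

Answer: 2.1.0 : 2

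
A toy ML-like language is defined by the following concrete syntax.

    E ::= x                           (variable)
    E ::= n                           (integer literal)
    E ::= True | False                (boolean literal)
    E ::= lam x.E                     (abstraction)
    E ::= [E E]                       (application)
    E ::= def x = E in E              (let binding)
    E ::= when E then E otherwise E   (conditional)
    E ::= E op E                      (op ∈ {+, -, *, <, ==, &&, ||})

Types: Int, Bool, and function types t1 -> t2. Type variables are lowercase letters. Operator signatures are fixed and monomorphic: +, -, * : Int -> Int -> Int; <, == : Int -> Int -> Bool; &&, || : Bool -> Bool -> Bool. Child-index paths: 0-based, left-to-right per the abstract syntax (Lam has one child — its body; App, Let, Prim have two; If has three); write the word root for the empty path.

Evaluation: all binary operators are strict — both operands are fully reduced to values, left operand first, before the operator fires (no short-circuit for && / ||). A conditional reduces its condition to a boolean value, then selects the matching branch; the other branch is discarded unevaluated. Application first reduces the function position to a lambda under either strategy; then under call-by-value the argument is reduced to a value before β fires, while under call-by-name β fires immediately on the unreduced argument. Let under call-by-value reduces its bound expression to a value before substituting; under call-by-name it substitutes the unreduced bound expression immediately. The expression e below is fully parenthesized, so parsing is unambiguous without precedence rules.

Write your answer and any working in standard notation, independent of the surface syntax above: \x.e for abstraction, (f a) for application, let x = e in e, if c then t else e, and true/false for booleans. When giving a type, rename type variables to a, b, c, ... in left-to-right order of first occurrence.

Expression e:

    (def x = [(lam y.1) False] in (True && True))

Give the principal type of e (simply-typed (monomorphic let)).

Working:
\y._ : a -> Int
  unify a -> Int ~ Bool -> b
  unify a ~ Bool
  unify Int ~ b
_ _ : Int
let x : Int
  unify Bool ~ Bool
  unify Bool ~ Bool

Answer: Bool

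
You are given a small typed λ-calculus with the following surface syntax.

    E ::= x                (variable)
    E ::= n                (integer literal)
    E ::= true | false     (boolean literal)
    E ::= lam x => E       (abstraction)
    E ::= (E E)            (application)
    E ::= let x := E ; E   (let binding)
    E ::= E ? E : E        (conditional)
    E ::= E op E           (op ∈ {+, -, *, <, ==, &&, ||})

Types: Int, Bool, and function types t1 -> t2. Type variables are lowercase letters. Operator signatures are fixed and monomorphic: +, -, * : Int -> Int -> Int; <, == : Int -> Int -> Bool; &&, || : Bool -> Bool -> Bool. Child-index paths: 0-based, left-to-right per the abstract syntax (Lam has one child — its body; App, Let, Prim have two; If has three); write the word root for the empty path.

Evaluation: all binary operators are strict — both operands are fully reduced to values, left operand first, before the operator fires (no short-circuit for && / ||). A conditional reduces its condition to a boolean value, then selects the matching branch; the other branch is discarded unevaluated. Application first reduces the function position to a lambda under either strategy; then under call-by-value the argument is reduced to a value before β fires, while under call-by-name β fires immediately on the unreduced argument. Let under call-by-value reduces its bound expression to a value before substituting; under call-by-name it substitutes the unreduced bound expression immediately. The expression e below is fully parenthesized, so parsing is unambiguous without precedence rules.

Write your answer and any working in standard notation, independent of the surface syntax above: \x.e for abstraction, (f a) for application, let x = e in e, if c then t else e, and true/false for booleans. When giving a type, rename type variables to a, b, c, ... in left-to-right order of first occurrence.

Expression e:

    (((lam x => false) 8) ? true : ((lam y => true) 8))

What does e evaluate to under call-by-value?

Answer: true

Trace:
step 0: (if ((\x.false) 8) then true else ((\y.true) 8))
step 1: [beta@0] (if false then true else ((\y.true) 8))
step 2: [if@root] ((\y.true) 8)
step 3: [beta@root] true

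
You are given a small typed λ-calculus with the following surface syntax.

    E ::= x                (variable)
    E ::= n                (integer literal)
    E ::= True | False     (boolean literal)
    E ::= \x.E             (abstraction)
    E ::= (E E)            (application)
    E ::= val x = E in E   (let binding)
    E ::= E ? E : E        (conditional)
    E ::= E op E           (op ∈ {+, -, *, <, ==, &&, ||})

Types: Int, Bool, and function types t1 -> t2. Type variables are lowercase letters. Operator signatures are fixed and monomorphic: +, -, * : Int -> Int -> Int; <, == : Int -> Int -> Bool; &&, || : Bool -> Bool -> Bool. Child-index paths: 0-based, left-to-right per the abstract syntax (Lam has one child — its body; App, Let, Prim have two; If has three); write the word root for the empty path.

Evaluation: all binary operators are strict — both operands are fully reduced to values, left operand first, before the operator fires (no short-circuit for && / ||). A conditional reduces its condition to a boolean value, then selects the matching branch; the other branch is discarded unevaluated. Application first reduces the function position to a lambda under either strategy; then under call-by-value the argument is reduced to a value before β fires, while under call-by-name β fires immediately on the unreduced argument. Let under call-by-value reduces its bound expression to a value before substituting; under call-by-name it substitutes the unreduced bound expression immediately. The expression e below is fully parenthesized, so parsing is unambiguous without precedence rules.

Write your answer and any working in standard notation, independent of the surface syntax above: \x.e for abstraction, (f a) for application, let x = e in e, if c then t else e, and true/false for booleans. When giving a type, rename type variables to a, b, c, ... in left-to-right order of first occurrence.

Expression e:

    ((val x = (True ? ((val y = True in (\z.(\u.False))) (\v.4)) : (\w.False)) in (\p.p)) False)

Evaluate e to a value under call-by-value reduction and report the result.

Trace:
step 0: ((let x = (if true then ((let y = true in (\z.(\u.false))) (\v.4)) else (\w.false)) in (\p.p)) false)
step 1: [if@0.0] ((let x = ((let y = true in (\z.(\u.false))) (\v.4)) in (\p.p)) false)
step 2: [let@0.0.0] ((let x = ((\z.(\u.false)) (\v.4)) in (\p.p)) false)
step 3: [beta@0.0] ((let x = (\u.false) in (\p.p)) false)
step 4: [let@0] ((\p.p) false)
step 5: [beta@root] false

Answer: false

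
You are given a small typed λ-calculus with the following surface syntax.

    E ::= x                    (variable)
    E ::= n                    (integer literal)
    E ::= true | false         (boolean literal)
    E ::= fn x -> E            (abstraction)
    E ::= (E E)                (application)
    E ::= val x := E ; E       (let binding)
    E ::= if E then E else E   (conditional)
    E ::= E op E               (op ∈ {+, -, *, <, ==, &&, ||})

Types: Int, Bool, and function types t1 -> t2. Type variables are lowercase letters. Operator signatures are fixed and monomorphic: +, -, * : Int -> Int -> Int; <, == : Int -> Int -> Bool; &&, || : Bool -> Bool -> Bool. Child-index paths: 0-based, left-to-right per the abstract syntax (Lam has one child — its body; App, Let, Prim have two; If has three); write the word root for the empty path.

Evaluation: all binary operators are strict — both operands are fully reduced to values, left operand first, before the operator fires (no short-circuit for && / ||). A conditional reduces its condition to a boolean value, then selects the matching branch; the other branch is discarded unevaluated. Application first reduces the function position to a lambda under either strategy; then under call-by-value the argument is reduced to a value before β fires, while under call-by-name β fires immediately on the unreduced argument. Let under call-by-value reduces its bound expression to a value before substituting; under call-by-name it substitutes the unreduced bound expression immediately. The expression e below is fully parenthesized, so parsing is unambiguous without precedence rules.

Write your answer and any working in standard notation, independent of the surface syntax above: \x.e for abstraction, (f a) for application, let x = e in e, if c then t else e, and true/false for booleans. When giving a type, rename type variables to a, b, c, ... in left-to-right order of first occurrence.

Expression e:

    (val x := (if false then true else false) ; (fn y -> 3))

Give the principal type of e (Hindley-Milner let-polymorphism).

Answer: a -> Int

Working:
  unify Bool ~ Bool
  unify Bool ~ Bool
let x : Bool
\y._ : a -> Int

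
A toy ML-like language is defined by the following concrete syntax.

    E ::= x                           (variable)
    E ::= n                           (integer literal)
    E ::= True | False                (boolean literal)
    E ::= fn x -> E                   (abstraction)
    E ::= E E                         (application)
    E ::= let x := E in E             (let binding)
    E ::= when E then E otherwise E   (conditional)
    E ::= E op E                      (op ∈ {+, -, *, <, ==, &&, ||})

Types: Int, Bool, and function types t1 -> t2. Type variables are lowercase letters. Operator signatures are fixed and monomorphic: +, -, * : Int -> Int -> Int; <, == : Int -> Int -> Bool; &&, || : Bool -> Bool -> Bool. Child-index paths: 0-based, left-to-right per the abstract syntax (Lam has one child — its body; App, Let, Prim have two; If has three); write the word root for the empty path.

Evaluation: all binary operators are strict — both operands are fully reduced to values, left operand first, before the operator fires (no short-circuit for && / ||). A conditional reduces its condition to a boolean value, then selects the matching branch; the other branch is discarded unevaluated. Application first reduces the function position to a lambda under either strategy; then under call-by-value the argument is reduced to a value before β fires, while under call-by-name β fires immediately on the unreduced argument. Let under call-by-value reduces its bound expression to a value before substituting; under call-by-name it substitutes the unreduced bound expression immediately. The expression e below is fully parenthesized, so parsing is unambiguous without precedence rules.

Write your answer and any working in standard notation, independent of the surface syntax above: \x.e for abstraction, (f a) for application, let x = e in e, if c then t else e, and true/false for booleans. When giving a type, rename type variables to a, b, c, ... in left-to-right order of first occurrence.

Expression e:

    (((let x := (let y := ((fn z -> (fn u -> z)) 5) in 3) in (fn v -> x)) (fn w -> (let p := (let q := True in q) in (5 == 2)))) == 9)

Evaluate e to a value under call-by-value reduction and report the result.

Answer: false

Trace:
step 0: (((let x = (let y = ((\z.(\u.z)) 5) in 3) in (\v.x)) (\w.(let p = (let q = true in q) in (5 == 2)))) == 9)
step 1: [beta@0.0.0.0] (((let x = (let y = (\u.5) in 3) in (\v.x)) (\w.(let p = (let q = true in q) in (5 == 2)))) == 9)
step 2: [let@0.0.0] (((let x = 3 in (\v.x)) (\w.(let p = (let q = true in q) in (5 == 2)))) == 9)
step 3: [let@0.0] (((\v.3) (\w.(let p = (let q = true in q) in (5 == 2)))) == 9)
step 4: [beta@0] (3 == 9)
step 5: [delta@root] false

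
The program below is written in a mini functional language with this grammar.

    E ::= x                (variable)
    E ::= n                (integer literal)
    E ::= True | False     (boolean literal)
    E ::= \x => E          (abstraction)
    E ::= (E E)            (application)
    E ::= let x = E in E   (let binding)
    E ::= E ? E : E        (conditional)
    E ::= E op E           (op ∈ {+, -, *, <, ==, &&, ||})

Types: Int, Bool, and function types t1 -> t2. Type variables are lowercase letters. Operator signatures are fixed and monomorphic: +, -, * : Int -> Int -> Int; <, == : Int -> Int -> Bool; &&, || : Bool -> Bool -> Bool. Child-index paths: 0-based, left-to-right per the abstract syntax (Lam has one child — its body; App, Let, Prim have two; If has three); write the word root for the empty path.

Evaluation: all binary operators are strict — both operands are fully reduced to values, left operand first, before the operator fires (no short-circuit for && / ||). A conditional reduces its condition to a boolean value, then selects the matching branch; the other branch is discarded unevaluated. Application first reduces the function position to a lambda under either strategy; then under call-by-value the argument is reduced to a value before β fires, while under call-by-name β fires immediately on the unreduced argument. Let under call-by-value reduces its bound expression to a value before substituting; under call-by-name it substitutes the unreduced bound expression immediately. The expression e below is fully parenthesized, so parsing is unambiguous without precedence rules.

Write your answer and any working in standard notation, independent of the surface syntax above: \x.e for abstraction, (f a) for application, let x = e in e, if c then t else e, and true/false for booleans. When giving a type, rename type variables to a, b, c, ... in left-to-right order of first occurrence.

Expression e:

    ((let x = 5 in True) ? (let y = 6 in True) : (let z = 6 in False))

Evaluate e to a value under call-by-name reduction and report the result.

Answer: true

Working:
step 0: (if (let x = 5 in true) then (let y = 6 in true) else (let z = 6 in false))
step 1: [let@0] (if true then (let y = 6 in true) else (let z = 6 in false))
step 2: [if@root] (let y = 6 in true)
step 3: [let@root] true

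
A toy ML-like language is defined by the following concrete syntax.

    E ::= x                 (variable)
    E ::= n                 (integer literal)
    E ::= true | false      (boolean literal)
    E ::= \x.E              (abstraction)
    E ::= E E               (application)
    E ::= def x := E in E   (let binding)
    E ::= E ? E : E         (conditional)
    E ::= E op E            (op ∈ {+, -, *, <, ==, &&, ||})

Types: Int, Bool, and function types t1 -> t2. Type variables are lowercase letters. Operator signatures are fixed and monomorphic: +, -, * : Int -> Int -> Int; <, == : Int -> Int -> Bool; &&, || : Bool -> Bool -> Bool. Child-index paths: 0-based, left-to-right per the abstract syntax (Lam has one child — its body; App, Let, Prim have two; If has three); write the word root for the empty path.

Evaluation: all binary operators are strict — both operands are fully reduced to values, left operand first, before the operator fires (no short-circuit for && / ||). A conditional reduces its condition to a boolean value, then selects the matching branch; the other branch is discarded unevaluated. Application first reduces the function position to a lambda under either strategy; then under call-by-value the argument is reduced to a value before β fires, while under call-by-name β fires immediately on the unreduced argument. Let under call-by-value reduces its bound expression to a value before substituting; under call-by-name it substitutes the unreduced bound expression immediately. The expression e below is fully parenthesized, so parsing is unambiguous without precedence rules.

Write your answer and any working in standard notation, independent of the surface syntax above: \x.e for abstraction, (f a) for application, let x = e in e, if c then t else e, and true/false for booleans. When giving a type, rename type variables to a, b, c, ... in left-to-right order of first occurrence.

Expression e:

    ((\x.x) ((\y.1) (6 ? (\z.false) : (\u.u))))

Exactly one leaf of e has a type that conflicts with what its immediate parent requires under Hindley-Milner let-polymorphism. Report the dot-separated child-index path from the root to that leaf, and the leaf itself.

Answer: 1.1.0 : 6

Working:
x : a
\x._ : a -> a
\y._ : b -> Int
  unify Int ~ Bool
  FAIL: mismatch Int ~ Bool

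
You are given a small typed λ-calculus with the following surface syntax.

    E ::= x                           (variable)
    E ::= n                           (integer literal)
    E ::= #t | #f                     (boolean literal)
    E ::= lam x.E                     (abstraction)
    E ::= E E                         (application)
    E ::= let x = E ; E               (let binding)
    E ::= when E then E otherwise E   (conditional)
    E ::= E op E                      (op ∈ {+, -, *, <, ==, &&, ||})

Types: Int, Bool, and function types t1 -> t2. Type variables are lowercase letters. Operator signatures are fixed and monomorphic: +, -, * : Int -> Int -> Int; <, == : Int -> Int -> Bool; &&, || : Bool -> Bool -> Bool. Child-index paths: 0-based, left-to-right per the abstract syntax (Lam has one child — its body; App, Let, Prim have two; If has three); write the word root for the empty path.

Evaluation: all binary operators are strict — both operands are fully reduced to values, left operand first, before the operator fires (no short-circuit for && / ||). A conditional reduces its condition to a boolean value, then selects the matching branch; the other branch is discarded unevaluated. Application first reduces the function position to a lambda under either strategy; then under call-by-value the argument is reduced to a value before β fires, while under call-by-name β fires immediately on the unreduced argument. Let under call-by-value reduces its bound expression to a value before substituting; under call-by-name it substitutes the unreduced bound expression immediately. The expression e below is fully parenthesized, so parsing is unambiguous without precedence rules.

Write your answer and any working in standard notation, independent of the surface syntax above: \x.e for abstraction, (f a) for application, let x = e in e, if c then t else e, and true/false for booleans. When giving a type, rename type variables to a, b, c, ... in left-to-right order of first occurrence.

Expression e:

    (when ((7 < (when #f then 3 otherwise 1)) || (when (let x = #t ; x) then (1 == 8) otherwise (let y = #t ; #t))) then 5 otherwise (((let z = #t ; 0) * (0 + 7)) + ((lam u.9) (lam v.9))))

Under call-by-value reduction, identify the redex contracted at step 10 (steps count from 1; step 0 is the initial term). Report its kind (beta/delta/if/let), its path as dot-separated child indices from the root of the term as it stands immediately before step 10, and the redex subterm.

Answer: delta at 0 : (0 * 7)

Trace:
step 0: (if ((7 < (if false then 3 else 1)) || (if (let x = true in x) then (1 == 8) else (let y = true in true))) then 5 else (((let z = true in 0) * (0 + 7)) + ((\u.9) (\v.9))))
step 1: [if@0.0.1] (if ((7 < 1) || (if (let x = true in x) then (1 == 8) else (let y = true in true))) then 5 else (((let z = true in 0) * (0 + 7)) + ((\u.9) (\v.9))))
step 2: [delta@0.0] (if (false || (if (let x = true in x) then (1 == 8) else (let y = true in true))) then 5 else (((let z = true in 0) * (0 + 7)) + ((\u.9) (\v.9))))
step 3: [let@0.1.0] (if (false || (if true then (1 == 8) else (let y = true in true))) then 5 else (((let z = true in 0) * (0 + 7)) + ((\u.9) (\v.9))))
step 4: [if@0.1] (if (false || (1 == 8)) then 5 else (((let z = true in 0) * (0 + 7)) + ((\u.9) (\v.9))))
step 5: [delta@0.1] (if (false || false) then 5 else (((let z = true in 0) * (0 + 7)) + ((\u.9) (\v.9))))
step 6: [delta@0] (if false then 5 else (((let z = true in 0) * (0 + 7)) + ((\u.9) (\v.9))))
step 7: [if@root] (((let z = true in 0) * (0 + 7)) + ((\u.9) (\v.9)))
step 8: [let@0.0] ((0 * (0 + 7)) + ((\u.9) (\v.9)))
step 9: [delta@0.1] ((0 * 7) + ((\u.9) (\v.9)))
step 10: [delta@0] (0 + ((\u.9) (\v.9)))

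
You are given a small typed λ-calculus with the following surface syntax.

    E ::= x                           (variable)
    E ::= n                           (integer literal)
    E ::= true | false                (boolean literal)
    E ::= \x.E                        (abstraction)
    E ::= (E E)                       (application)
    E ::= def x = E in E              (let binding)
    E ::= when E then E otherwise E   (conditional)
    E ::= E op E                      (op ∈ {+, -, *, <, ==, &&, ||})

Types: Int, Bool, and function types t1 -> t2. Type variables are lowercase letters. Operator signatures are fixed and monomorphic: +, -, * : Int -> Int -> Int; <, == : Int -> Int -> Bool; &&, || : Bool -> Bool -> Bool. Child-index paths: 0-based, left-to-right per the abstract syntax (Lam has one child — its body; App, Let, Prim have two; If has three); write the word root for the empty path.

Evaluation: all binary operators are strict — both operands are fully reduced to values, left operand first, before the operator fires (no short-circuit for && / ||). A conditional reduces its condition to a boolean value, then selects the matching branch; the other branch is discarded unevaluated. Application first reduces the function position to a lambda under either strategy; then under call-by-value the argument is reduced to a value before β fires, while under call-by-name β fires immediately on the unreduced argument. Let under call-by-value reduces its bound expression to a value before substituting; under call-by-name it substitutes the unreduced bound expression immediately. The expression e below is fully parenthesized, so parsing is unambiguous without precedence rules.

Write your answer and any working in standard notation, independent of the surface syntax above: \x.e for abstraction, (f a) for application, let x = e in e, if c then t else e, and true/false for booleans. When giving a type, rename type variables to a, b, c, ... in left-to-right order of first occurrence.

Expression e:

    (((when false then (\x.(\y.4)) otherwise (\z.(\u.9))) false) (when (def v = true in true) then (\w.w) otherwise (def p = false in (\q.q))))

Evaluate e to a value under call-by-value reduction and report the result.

Answer: 9

Derivation:
step 0: (((if false then (\x.(\y.4)) else (\z.(\u.9))) false) (if (let v = true in true) then (\w.w) else (let p = false in (\q.q))))
step 1: [if@0.0] (((\z.(\u.9)) false) (if (let v = true in true) then (\w.w) else (let p = false in (\q.q))))
step 2: [beta@0] ((\u.9) (if (let v = true in true) then (\w.w) else (let p = false in (\q.q))))
step 3: [let@1.0] ((\u.9) (if true then (\w.w) else (let p = false in (\q.q))))
step 4: [if@1] ((\u.9) (\w.w))
step 5: [beta@root] 9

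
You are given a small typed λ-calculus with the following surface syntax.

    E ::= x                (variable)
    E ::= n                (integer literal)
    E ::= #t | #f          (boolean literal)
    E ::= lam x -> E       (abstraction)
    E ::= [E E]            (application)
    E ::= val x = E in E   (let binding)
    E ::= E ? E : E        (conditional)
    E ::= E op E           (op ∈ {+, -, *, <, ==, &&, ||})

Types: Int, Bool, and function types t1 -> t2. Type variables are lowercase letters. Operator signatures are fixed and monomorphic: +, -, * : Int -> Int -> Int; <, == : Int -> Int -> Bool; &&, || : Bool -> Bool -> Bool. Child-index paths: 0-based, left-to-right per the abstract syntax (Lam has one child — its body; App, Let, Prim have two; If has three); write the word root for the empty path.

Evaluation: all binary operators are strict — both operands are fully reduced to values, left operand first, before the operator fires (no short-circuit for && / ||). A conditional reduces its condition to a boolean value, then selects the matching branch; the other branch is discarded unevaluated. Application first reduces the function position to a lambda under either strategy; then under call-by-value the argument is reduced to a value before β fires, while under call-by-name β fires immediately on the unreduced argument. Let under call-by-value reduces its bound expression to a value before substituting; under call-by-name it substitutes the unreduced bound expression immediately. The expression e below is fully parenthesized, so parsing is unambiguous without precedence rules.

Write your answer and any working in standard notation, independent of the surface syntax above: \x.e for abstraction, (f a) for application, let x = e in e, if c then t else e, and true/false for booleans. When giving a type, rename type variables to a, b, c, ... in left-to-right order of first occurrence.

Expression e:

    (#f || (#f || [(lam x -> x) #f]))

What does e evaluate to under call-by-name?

Derivation:
step 0: (false || (false || ((\x.x) false)))
step 1: [beta@1.1] (false || (false || false))
step 2: [delta@1] (false || false)
step 3: [delta@root] false

Answer: false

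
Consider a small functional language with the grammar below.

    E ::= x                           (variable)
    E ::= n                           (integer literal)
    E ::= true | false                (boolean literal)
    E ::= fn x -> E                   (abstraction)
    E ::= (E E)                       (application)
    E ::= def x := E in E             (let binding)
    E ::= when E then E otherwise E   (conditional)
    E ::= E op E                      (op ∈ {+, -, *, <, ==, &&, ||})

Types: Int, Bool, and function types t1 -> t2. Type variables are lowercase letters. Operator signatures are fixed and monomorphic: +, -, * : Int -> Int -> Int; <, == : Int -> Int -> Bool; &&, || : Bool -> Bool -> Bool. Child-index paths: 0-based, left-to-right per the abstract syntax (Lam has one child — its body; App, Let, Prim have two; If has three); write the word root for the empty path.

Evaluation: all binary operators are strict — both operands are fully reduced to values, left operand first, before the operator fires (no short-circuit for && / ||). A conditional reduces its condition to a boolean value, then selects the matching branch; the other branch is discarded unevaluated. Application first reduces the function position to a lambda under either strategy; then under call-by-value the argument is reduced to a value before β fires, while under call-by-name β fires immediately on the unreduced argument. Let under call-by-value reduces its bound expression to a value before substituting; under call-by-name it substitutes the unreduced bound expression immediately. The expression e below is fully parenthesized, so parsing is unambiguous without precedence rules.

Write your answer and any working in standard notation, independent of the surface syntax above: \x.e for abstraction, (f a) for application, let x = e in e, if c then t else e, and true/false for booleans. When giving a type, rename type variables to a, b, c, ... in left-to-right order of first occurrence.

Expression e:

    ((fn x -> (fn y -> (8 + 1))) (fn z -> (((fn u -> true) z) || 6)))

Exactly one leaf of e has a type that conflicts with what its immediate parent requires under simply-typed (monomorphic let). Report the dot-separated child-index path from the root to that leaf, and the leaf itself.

Derivation:
  unify Int ~ Int
  unify Int ~ Int
\y._ : b -> Int
\x._ : a -> b -> Int
\u._ : d -> Bool
z : c
  unify d -> Bool ~ c -> e
  unify d ~ c
  unify Bool ~ e
_ _ : Bool
  unify Bool ~ Bool
  unify Int ~ Bool
  FAIL: mismatch Int ~ Bool

Answer: 1.0.1 : 6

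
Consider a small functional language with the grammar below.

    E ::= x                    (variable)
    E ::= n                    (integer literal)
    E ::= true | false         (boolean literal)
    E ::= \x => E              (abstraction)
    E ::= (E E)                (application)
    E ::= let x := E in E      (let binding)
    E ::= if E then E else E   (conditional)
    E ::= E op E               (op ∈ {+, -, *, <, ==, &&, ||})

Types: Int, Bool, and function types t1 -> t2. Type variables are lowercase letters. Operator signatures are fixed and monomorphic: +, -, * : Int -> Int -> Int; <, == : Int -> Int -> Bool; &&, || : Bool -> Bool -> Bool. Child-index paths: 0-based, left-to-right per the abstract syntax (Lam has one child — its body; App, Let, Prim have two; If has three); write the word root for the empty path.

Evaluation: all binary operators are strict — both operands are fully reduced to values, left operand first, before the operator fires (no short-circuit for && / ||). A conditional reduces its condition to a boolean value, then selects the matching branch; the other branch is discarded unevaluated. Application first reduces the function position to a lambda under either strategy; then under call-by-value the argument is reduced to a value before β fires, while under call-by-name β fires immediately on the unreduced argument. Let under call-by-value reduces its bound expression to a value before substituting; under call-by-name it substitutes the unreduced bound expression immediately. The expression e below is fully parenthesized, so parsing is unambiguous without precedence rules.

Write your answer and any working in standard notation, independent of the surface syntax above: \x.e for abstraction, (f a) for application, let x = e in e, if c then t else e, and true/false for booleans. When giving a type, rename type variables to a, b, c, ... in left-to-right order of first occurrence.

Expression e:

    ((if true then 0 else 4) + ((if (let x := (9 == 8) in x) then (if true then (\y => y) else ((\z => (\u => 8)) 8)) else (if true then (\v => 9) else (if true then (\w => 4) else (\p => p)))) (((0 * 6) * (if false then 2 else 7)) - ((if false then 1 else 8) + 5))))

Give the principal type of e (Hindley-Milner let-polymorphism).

Answer: Int

Working:
  unify Bool ~ Bool
  unify Int ~ Int
  unify Int ~ Int
  unify Int ~ Int
  unify Int ~ Int
let x : Bool
x : Bool
  unify Bool ~ Bool
  unify Bool ~ Bool
y : a
\y._ : a -> a
\u._ : c -> Int
\z._ : b -> c -> Int
  unify b -> c -> Int ~ Int -> d
  unify b ~ Int
  unify c -> Int ~ d
_ _ : c -> Int
  unify a -> a ~ c -> Int
  unify a ~ c
  unify c ~ Int
  unify Bool ~ Bool
\v._ : e -> Int
  unify Bool ~ Bool
\w._ : f -> Int
p : g
\p._ : g -> g
  unify f -> Int ~ g -> g
  unify f ~ g
  unify Int ~ g
  unify e -> Int ~ Int -> Int
  unify e ~ Int
  unify Int ~ Int
  unify Int -> Int ~ Int -> Int
  unify Int ~ Int
  unify Int ~ Int
  unify Int ~ Int
  unify Int ~ Int
  unify Int ~ Int
  unify Bool ~ Bool
  unify Int ~ Int
  unify Int ~ Int
  unify Int ~ Int
  unify Bool ~ Bool
  unify Int ~ Int
  unify Int ~ Int
  unify Int ~ Int
  unify Int ~ Int
  unify Int -> Int ~ Int -> h
  unify Int ~ Int
  unify Int ~ h
_ _ : Int
  unify Int ~ Int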